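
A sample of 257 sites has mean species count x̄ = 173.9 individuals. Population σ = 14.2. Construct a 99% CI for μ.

CI = x̄ ± z*(σ/√n) = 173.9 ± 2.576(14.2/√257) = 173.9 ± 2.28 = (171.62, 176.18)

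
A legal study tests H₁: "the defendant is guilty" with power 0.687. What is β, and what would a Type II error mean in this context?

β = 1 - power = 1 - 0.687 = 0.313. A Type II error is failing to reject H₀ when H₀ is false (false negative) — here, failing to conclude that the defendant is guilty when in fact it is true. Consequence: acquitting a guilty person.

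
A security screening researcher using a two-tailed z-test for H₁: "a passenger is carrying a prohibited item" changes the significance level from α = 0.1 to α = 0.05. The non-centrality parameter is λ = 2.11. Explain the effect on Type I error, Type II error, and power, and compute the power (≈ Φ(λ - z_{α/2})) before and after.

Decreasing α from 0.1 to 0.05:
• Type I error rate decreases (α is the Type I rate by definition).
• Critical value moves from z_{α/2} = 1.645 to 1.96, so power = Φ(λ - z_{α/2}) goes from Φ(2.11 - 1.645) = 0.679 to Φ(2.11 - 1.96) = 0.56.
• Type II error rate β = 1 - power therefore increases (0.321 → 0.44).
Appropriate when false positives are costly — here, detaining an innocent passenger — delay and inconvenience.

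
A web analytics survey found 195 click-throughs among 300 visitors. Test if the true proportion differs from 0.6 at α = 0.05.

p̂ = 0.65, p₀ = 0.6. z = (p̂ - p₀)/√(p₀(1-p₀)/n) = 1.768. Critical: ±1.96. Fail to reject H₀.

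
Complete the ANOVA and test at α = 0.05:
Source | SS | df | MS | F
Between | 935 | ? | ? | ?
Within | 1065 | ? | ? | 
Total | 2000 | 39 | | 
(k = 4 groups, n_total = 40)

df_between = 3, df_within = 36. MS_between = 311.67, MS_within = 29.58. F = 10.535, F_crit ≈ 2.866. Reject H₀.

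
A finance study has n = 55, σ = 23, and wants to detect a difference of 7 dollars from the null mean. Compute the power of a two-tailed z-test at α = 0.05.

SE = σ/√n = 23/√55 = 3.101. Non-centrality λ = d/SE = 7/3.101 = 2.257. Power ≈ Φ(λ - z_{α/2}) = Φ(2.257 - 1.96) = Φ(0.297) = 0.617.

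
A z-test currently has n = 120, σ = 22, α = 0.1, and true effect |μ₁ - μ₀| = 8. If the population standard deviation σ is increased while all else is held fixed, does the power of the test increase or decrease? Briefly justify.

Power decreases: a larger σ inflates the standard error σ/√n, pulling the sampling distribution under H₁ back toward the critical value.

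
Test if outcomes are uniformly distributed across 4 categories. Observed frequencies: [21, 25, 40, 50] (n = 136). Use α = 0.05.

Expected = 34 each. χ² = Σ(O-E)²/E = 15.941. df = 3, critical value = 7.815. Reject H₀.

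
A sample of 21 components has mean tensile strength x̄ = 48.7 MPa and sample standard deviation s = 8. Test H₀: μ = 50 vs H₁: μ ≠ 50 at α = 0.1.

t = (x̄ - μ₀)/(s/√n) = (48.7 - 50)/(8/√21) = -0.745. df = 20, critical t = ±1.725. Fail to reject H₀.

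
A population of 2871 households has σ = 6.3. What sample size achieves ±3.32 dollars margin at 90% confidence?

Without FPC: n₀ = (1.645×6.3/3.32)² = 9.744. With FPC: n = n₀N/(n₀+N-1) = 9.7 → n = 10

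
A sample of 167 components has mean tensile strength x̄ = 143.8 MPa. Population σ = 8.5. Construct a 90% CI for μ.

CI = x̄ ± z*(σ/√n) = 143.8 ± 1.645(8.5/√167) = 143.8 ± 1.08 = (142.72, 144.88)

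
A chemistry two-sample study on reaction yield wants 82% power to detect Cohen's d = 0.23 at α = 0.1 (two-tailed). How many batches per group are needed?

z_{α/2} = 1.645, z_β = Φ⁻¹(0.82) = 0.915. For small effect (d = 0.23): n per group = 2(z_{α/2} + z_β)²/d² = 2(1.645 + 0.915)²/0.23² = 247.8 → 248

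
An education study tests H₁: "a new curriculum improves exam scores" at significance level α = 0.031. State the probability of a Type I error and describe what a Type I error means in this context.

P(Type I error) = α = 0.031. A Type I error is rejecting H₀ when H₀ is actually true (false positive) — here, concluding that a new curriculum improves exam scores when in fact this is not the case. Consequence: adopting a curriculum that gives no real benefit — disruption for nothing.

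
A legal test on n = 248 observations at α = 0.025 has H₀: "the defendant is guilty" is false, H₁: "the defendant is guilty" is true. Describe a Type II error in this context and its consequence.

Type II error: failing to reject H₀ when it is false — concluding that the defendant is guilty is not supported when in fact it is. Consequence: acquitting a guilty person.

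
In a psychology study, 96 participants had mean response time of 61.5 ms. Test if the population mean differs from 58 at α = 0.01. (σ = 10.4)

z = (x̄ - μ₀)/(σ/√n) = (61.5 - 58)/(10.4/√96) = 3.297. Critical value: ±2.576. Since |3.297| > 2.576, Reject H₀.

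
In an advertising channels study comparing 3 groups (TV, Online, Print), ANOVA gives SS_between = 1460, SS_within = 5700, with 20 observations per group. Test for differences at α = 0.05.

df_between = 2, df_within = 57. F = MS_between/MS_within = 730.0/100.0 = 7.3. F_crit ≈ 3.159. Reject H₀. At least one mean differs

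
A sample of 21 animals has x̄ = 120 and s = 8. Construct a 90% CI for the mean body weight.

CI = x̄ ± t*(s/√n) = 120 ± 1.725(8/√21) = (116.99, 123.01)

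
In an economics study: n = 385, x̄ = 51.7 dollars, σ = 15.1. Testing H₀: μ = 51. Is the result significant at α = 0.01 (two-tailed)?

z = (51.7 - 51)/(15.1/√385) = 0.91. Since |z| ≤ 2.576, not significant at α = 0.01.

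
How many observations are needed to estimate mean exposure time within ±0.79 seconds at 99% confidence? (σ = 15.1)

n = (z*σ/E)² = (2.576×15.1/0.79)² = 2424.3 → n = 2425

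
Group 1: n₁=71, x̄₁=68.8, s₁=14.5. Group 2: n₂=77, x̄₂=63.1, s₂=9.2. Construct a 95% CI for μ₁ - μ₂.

Difference = 5.7. SE = √(14.5²/71 + 9.2²/77) = 2.015. CI = (1.75, 9.65)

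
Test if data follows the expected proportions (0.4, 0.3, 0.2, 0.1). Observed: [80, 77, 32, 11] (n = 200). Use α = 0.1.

Expected: [80.0, 60.0, 40.0, 20.0]. χ² = 10.467. df = 3, critical = 6.251. Reject H₀.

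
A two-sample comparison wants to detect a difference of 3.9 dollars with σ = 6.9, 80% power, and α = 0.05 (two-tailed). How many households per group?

n per group = 2(z_α/2 + z_β)²σ²/d² = 2×(1.96 + 0.84)²×6.9²/3.9² = 49.1 → n = 50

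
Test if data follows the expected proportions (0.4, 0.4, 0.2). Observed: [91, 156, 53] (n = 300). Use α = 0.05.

Expected: [120.0, 120.0, 60.0]. χ² = 18.625. df = 2, critical = 5.991. Reject H₀.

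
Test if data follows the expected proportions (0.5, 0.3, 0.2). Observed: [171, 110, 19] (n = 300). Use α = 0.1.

Expected: [150.0, 90.0, 60.0]. χ² = 35.401. df = 2, critical = 4.605. Reject H₀.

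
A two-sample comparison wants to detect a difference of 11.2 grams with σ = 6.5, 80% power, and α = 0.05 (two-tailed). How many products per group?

n per group = 2(z_α/2 + z_β)²σ²/d² = 2×(1.96 + 0.84)²×6.5²/11.2² = 5.3 → n = 6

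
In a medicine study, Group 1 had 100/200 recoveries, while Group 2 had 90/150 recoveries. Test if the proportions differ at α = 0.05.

p̂₁ = 0.5, p̂₂ = 0.6, pooled p̂ = 0.543. z = -1.858. Critical: ±1.96. Fail to reject H₀.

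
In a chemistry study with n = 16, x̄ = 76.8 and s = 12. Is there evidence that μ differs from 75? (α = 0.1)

t = (x̄ - μ₀)/(s/√n) = (76.8 - 75)/(12/√16) = 0.6. df = 15, critical t = ±1.753. Fail to reject H₀.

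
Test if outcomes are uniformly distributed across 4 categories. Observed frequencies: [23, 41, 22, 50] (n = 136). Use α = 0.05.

Expected = 34 each. χ² = Σ(O-E)²/E = 16.765. df = 3, critical value = 7.815. Reject H₀.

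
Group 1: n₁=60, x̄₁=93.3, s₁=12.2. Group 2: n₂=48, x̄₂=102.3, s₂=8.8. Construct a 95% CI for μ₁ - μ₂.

Difference = -9.0. SE = √(12.2²/60 + 8.8²/48) = 2.023. CI = (-12.97, -5.03)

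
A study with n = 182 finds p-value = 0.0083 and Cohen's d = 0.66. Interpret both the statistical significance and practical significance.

Statistically significant (p = 0.0083 < 0.05). Cohen's d = 0.66 indicates a medium effect size. Both statistical and practical significance should be considered.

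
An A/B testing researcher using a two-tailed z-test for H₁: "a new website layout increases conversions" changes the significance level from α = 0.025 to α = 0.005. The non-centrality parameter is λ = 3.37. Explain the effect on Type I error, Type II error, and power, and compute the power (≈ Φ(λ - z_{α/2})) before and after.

Decreasing α from 0.025 to 0.005:
• Type I error rate decreases (α is the Type I rate by definition).
• Critical value moves from z_{α/2} = 2.241 to 2.807, so power = Φ(λ - z_{α/2}) goes from Φ(3.37 - 2.241) = 0.871 to Φ(3.37 - 2.807) = 0.713.
• Type II error rate β = 1 - power therefore increases (0.129 → 0.287).
Appropriate when false positives are costly — here, rolling out a layout that doesn't actually help — wasted engineering effort.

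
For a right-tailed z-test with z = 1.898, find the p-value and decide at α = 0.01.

p = P(Z > 1.898) = 1 - Φ(1.898) ≈ 0.0288. Since p ≥ 0.01, fail to reject H₀ (not significant) at α = 0.01.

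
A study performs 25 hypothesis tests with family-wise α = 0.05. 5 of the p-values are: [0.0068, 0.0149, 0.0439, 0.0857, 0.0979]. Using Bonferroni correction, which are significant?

Bonferroni α = 0.05/25 = 0.002. None of the given p-values are significant.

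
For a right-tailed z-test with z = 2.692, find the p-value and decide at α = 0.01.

p = P(Z > 2.692) = 1 - Φ(2.692) ≈ 0.0036. Since p < 0.01, reject H₀ (significant) at α = 0.01.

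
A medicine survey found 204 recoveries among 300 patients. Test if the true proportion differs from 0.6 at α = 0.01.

p̂ = 0.68, p₀ = 0.6. z = (p̂ - p₀)/√(p₀(1-p₀)/n) = 2.828. Critical: ±2.576. Reject H₀.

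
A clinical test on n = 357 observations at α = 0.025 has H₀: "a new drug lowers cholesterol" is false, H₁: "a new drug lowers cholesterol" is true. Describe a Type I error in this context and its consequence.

Type I error: rejecting H₀ when it is true — concluding that a new drug lowers cholesterol when in fact it is not. Consequence: approving an ineffective drug — patients take a useless medication and may skip effective alternatives.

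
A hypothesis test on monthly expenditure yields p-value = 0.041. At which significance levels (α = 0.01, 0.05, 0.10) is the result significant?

p = 0.041. Significant at: α = 0.05, 0.1.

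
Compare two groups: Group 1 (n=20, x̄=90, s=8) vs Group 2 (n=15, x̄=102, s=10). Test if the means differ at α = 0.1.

Pooled sp = 8.9. t = -3.946, df = 33. Critical t = ±1.692. Reject H₀.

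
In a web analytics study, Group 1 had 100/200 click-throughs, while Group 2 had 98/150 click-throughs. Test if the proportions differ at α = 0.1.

p̂₁ = 0.5, p̂₂ = 0.653, pooled p̂ = 0.566. z = -2.864. Critical: ±1.645. Reject H₀.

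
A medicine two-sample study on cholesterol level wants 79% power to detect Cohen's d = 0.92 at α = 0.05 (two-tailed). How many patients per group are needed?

z_{α/2} = 1.96, z_β = Φ⁻¹(0.79) = 0.806. For large effect (d = 0.92): n per group = 2(z_{α/2} + z_β)²/d² = 2(1.96 + 0.806)²/0.92² = 18.1 → 19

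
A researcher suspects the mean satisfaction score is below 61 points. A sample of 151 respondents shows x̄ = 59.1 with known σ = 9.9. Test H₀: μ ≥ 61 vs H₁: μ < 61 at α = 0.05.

z = -2.358. Critical value: -1.645. Reject H₀.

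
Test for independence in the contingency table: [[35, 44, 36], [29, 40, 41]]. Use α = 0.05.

χ² = 0.967. df = 2, critical = 5.991. Fail to reject H₀. No evidence of dependence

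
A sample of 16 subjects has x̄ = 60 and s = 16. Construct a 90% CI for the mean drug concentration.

CI = x̄ ± t*(s/√n) = 60 ± 1.753(16/√16) = (52.99, 67.01)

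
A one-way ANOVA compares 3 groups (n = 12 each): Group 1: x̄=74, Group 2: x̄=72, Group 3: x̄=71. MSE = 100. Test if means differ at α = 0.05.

Grand mean = 72.33. SS_between = 56.0, MS_between = 28.0. F = 0.28, F_crit ≈ 3.285. Fail to reject H₀.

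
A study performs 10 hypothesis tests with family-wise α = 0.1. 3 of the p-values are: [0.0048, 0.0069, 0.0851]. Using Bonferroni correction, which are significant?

Bonferroni α = 0.1/10 = 0.01. Significant p-values: [0.0048, 0.0069]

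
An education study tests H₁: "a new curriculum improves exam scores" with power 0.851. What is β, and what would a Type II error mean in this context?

β = 1 - power = 1 - 0.851 = 0.149. A Type II error is failing to reject H₀ when H₀ is false (false negative) — here, failing to conclude that a new curriculum improves exam scores when in fact it is true. Consequence: keeping the old curriculum when the new one would have helped students.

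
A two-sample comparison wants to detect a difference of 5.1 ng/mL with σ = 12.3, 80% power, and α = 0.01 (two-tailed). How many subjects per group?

n per group = 2(z_α/2 + z_β)²σ²/d² = 2×(2.576 + 0.84)²×12.3²/5.1² = 135.7 → n = 136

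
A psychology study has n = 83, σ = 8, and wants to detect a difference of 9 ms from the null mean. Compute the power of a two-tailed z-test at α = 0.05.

SE = σ/√n = 8/√83 = 0.878. Non-centrality λ = d/SE = 9/0.878 = 10.249. Power ≈ Φ(λ - z_{α/2}) = Φ(10.249 - 1.96) = Φ(8.289) = 1.0.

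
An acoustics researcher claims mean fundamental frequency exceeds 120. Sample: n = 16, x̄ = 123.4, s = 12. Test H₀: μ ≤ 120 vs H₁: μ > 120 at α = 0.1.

t = (123.4 - 120)/(12/√16) = 1.133, df = 15. Critical t = 1.341. Fail to reject H₀.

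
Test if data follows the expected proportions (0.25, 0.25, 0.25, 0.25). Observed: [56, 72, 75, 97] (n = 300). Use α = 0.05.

Expected: [75.0, 75.0, 75.0, 75.0]. χ² = 11.387. df = 3, critical = 7.815. Reject H₀.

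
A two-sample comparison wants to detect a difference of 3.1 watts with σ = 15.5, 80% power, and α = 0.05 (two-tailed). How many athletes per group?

n per group = 2(z_α/2 + z_β)²σ²/d² = 2×(1.96 + 0.84)²×15.5²/3.1² = 392.0 → n = 392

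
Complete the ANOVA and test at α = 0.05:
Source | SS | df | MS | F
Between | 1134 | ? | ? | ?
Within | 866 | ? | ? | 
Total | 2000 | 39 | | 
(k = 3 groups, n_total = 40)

df_between = 2, df_within = 37. MS_between = 567.0, MS_within = 23.41. F = 24.225, F_crit ≈ 3.252. Reject H₀.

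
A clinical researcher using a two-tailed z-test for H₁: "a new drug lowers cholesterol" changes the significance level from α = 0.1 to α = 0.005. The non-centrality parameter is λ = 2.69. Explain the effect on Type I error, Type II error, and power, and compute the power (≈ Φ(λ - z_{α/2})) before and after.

Decreasing α from 0.1 to 0.005:
• Type I error rate decreases (α is the Type I rate by definition).
• Critical value moves from z_{α/2} = 1.645 to 2.807, so power = Φ(λ - z_{α/2}) goes from Φ(2.69 - 1.645) = 0.852 to Φ(2.69 - 2.807) = 0.453.
• Type II error rate β = 1 - power therefore increases (0.148 → 0.547).
Appropriate when false positives are costly — here, approving an ineffective drug — patients take a useless medication and may skip effective alternatives.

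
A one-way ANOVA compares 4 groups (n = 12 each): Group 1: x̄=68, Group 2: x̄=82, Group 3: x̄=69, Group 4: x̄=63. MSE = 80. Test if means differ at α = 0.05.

Grand mean = 70.5. SS_between = 2364.0, MS_between = 788.0. F = 9.85, F_crit ≈ 2.816. Reject H₀.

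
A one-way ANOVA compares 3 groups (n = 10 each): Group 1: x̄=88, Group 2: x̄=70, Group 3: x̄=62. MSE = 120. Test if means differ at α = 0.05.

Grand mean = 73.33. SS_between = 3546.67, MS_between = 1773.33. F = 14.778, F_crit ≈ 3.354. Reject H₀.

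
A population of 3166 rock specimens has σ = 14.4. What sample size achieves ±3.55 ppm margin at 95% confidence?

Without FPC: n₀ = (1.96×14.4/3.55)² = 63.209. With FPC: n = n₀N/(n₀+N-1) = 62.0 → n = 62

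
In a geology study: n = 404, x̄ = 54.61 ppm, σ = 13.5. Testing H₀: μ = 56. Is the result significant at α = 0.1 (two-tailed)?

z = (54.61 - 56)/(13.5/√404) = -2.07. Since |z| > 1.645, significant at α = 0.1.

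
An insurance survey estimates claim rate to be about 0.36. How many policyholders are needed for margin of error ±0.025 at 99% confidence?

n = z²p(1-p)/E² = 2.576²×0.36×0.64/0.025² = 2446.2 → n = 2447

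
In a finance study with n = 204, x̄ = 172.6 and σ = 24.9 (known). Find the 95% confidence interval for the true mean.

CI = x̄ ± z*(σ/√n) = 172.6 ± 1.96(24.9/√204) = 172.6 ± 3.42 = (169.18, 176.02)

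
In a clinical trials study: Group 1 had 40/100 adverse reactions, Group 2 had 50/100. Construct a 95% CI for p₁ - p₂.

p̂₁ = 0.4, p̂₂ = 0.5. Difference = -0.1. CI = (-0.237, 0.037)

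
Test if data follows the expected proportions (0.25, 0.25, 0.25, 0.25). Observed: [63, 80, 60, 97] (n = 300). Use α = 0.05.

Expected: [75.0, 75.0, 75.0, 75.0]. χ² = 11.707. df = 3, critical = 7.815. Reject H₀.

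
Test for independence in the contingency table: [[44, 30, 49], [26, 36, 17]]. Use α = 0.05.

χ² = 11.658. df = 2, critical = 5.991. Reject H₀. Variables are dependent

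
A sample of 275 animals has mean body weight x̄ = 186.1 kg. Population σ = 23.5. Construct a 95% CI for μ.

CI = x̄ ± z*(σ/√n) = 186.1 ± 1.96(23.5/√275) = 186.1 ± 2.78 = (183.32, 188.88)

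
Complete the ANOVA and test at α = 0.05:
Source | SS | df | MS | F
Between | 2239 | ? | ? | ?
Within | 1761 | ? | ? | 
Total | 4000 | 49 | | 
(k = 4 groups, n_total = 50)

df_between = 3, df_within = 46. MS_between = 746.33, MS_within = 38.28. F = 19.495, F_crit ≈ 2.807. Reject H₀.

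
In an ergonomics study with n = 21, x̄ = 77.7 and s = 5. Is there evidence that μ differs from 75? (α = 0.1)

t = (x̄ - μ₀)/(s/√n) = (77.7 - 75)/(5/√21) = 2.475. df = 20, critical t = ±1.725. Reject H₀.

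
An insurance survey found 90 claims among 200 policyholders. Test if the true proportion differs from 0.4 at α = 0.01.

p̂ = 0.45, p₀ = 0.4. z = (p̂ - p₀)/√(p₀(1-p₀)/n) = 1.443. Critical: ±2.576. Fail to reject H₀.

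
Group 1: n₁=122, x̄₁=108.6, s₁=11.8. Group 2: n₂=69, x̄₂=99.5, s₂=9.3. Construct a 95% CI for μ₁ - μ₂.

Difference = 9.1. SE = √(11.8²/122 + 9.3²/69) = 1.548. CI = (6.07, 12.13)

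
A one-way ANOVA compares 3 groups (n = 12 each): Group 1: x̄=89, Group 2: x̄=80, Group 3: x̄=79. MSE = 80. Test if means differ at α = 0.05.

Grand mean = 82.67. SS_between = 728.0, MS_between = 364.0. F = 4.55, F_crit ≈ 3.285. Reject H₀.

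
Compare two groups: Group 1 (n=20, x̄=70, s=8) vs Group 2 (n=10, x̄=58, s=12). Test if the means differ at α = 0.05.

Pooled sp = 9.47. t = 3.271, df = 28. Critical t = ±2.048. Reject H₀.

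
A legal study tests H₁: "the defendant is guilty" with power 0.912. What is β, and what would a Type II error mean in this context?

β = 1 - power = 1 - 0.912 = 0.088. A Type II error is failing to reject H₀ when H₀ is false (false negative) — here, failing to conclude that the defendant is guilty when in fact it is true. Consequence: acquitting a guilty person.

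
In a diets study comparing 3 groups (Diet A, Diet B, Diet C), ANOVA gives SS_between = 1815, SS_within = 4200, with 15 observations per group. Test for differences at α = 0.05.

df_between = 2, df_within = 42. F = MS_between/MS_within = 907.5/100.0 = 9.075. F_crit ≈ 3.22. Reject H₀. At least one mean differs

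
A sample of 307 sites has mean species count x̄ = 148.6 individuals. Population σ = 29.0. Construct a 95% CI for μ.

CI = x̄ ± z*(σ/√n) = 148.6 ± 1.96(29.0/√307) = 148.6 ± 3.24 = (145.36, 151.84)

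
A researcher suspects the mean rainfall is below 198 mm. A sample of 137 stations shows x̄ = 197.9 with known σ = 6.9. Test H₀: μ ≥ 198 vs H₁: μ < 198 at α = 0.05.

z = -0.17. Critical value: -1.645. Fail to reject H₀.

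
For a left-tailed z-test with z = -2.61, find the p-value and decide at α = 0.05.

p = P(Z < -2.61) = Φ(-2.61) ≈ 0.0045. Since p < 0.05, reject H₀ (significant) at α = 0.05.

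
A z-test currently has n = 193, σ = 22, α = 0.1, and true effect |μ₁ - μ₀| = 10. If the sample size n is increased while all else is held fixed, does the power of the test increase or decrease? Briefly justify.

Power increases: a larger n shrinks the standard error σ/√n, moving the sampling distribution under H₁ further from the critical value.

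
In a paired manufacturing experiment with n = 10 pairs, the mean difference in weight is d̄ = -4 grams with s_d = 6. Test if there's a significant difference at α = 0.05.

t = d̄/(s_d/√n) = -4/(6/√10) = -2.108. df = 9, critical t = ±2.262. Fail to reject H₀.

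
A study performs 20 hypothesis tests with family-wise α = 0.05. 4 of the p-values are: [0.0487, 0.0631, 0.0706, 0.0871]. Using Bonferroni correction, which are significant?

Bonferroni α = 0.05/20 = 0.0025. None of the given p-values are significant.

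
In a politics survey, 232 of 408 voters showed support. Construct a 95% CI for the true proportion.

p̂ = 0.569. CI = p̂ ± z*√(p̂(1-p̂)/n) = (0.521, 0.617)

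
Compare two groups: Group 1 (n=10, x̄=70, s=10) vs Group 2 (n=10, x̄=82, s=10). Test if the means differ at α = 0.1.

Pooled sp = 10.0. t = -2.683, df = 18. Critical t = ±1.734. Reject H₀.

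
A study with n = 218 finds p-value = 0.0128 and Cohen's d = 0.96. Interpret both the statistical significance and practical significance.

Statistically significant (p = 0.0128 < 0.05). Cohen's d = 0.96 indicates a large effect size. Both statistical and practical significance should be considered.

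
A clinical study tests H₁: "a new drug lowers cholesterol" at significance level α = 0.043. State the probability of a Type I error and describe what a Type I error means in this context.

P(Type I error) = α = 0.043. A Type I error is rejecting H₀ when H₀ is actually true (false positive) — here, concluding that a new drug lowers cholesterol when in fact this is not the case. Consequence: approving an ineffective drug — patients take a useless medication and may skip effective alternatives.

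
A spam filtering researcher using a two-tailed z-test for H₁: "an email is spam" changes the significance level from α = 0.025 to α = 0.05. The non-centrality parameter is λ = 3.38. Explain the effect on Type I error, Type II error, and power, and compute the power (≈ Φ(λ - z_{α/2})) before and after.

Increasing α from 0.025 to 0.05:
• Type I error rate increases (α is the Type I rate by definition).
• Critical value moves from z_{α/2} = 2.241 to 1.96, so power = Φ(λ - z_{α/2}) goes from Φ(3.38 - 2.241) = 0.873 to Φ(3.38 - 1.96) = 0.922.
• Type II error rate β = 1 - power therefore decreases (0.127 → 0.078).
Appropriate when false negatives are costly — here, a spam email lands in the inbox.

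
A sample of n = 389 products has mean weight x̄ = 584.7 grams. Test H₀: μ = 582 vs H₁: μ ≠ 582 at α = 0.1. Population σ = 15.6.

z = (x̄ - μ₀)/(σ/√n) = (584.7 - 582)/(15.6/√389) = 3.414. Critical value: ±1.645. Since |3.414| > 1.645, Reject H₀.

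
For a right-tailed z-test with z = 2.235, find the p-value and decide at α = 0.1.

p = P(Z > 2.235) = 1 - Φ(2.235) ≈ 0.0127. Since p < 0.1, reject H₀ (significant) at α = 0.1.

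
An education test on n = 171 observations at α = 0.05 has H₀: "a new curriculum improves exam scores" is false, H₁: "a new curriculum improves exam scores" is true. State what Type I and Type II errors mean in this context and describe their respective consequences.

Type I (false positive): concluding that a new curriculum improves exam scores when it is not — adopting a curriculum that gives no real benefit — disruption for nothing. Type II (false negative): failing to conclude that a new curriculum improves exam scores when it is — keeping the old curriculum when the new one would have helped students. Which is costlier depends on domain priorities and is a judgement call rather than a statistical fact.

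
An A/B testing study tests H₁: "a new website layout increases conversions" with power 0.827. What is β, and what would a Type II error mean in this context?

β = 1 - power = 1 - 0.827 = 0.173. A Type II error is failing to reject H₀ when H₀ is false (false negative) — here, failing to conclude that a new website layout increases conversions when in fact it is true. Consequence: discarding a layout that would have improved conversions — lost revenue.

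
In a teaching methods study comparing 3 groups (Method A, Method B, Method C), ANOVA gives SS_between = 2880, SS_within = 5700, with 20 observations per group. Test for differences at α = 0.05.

df_between = 2, df_within = 57. F = MS_between/MS_within = 1440.0/100.0 = 14.4. F_crit ≈ 3.159. Reject H₀. At least one mean differs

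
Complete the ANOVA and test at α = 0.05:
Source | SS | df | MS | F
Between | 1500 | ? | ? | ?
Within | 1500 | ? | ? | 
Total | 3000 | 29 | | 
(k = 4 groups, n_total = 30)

df_between = 3, df_within = 26. MS_between = 500.0, MS_within = 57.69. F = 8.667, F_crit ≈ 2.975. Reject H₀.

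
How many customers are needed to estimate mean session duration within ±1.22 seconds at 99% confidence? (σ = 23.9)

n = (z*σ/E)² = (2.576×23.9/1.22)² = 2546.6 → n = 2547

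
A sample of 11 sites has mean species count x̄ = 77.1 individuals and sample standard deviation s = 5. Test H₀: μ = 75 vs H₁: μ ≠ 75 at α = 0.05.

t = (x̄ - μ₀)/(s/√n) = (77.1 - 75)/(5/√11) = 1.393. df = 10, critical t = ±2.228. Fail to reject H₀.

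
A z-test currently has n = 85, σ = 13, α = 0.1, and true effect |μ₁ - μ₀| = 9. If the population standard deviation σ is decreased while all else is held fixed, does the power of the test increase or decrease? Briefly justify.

Power increases: a smaller σ shrinks the standard error σ/√n, moving the sampling distribution under H₁ further from the critical value.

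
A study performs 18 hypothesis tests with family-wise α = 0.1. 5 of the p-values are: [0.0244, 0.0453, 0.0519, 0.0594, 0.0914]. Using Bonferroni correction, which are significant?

Bonferroni α = 0.1/18 = 0.00556. None of the given p-values are significant.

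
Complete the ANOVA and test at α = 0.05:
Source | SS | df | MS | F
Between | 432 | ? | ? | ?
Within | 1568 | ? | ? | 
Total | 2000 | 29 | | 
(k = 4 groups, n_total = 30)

df_between = 3, df_within = 26. MS_between = 144.0, MS_within = 60.31. F = 2.388, F_crit ≈ 2.975. Fail to reject H₀.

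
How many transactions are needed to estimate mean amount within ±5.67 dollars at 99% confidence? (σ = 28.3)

n = (z*σ/E)² = (2.576×28.3/5.67)² = 165.3 → n = 166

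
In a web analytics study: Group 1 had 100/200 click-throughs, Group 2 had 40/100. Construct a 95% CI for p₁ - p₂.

p̂₁ = 0.5, p̂₂ = 0.4. Difference = 0.1. CI = (-0.018, 0.218)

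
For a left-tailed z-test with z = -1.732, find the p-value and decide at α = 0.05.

p = P(Z < -1.732) = Φ(-1.732) ≈ 0.0416. Since p < 0.05, reject H₀ (significant) at α = 0.05.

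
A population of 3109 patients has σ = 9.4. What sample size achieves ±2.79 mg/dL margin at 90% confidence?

Without FPC: n₀ = (1.645×9.4/2.79)² = 30.717. With FPC: n = n₀N/(n₀+N-1) = 30.4 → n = 31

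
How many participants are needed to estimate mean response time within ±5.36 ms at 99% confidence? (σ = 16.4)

n = (z*σ/E)² = (2.576×16.4/5.36)² = 62.1 → n = 63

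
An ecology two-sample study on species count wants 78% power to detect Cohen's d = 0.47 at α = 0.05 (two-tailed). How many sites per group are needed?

z_{α/2} = 1.96, z_β = Φ⁻¹(0.78) = 0.772. For small effect (d = 0.47): n per group = 2(z_{α/2} + z_β)²/d² = 2(1.96 + 0.772)²/0.47² = 67.6 → 68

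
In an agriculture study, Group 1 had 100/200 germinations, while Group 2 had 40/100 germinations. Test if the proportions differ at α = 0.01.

p̂₁ = 0.5, p̂₂ = 0.4, pooled p̂ = 0.467. z = 1.637. Critical: ±2.576. Fail to reject H₀.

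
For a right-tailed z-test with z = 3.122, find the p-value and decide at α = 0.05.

p = P(Z > 3.122) = 1 - Φ(3.122) ≈ 0.0009. Since p < 0.05, reject H₀ (significant) at α = 0.05.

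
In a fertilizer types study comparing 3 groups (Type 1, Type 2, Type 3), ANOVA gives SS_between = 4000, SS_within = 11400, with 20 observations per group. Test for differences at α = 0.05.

df_between = 2, df_within = 57. F = MS_between/MS_within = 2000.0/200.0 = 10.0. F_crit ≈ 3.159. Reject H₀. At least one mean differs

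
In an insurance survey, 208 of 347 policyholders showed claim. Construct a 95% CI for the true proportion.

p̂ = 0.599. CI = p̂ ± z*√(p̂(1-p̂)/n) = (0.548, 0.651)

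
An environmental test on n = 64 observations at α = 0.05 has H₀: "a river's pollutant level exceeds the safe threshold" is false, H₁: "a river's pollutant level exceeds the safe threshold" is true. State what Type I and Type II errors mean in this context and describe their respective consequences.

Type I (false positive): concluding that a river's pollutant level exceeds the safe threshold when it is not — shutting down a compliant factory unnecessarily. Type II (false negative): failing to conclude that a river's pollutant level exceeds the safe threshold when it is — allowing unsafe pollution to continue. Which is costlier depends on domain priorities and is a judgement call rather than a statistical fact.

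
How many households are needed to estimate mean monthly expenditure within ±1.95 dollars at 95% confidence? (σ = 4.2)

n = (z*σ/E)² = (1.96×4.2/1.95)² = 17.8 → n = 18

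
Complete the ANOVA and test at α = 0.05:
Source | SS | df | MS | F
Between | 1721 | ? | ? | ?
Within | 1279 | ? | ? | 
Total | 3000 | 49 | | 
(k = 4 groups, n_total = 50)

df_between = 3, df_within = 46. MS_between = 573.67, MS_within = 27.8. F = 20.632, F_crit ≈ 2.807. Reject H₀.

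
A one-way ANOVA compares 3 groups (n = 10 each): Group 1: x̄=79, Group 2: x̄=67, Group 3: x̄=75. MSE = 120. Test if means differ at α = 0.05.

Grand mean = 73.67. SS_between = 746.67, MS_between = 373.33. F = 3.111, F_crit ≈ 3.354. Fail to reject H₀.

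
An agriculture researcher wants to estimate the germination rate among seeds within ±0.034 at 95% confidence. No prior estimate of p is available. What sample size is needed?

Conservative approach: use p = 0.5 (maximizes p(1-p) = 0.25). n = z²(0.25)/E² = 1.96²×0.25/0.034² = 830.8 → n = 831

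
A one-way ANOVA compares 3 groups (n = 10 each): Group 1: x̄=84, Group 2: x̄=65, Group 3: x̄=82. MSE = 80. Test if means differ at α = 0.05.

Grand mean = 77.0. SS_between = 2180.0, MS_between = 1090.0. F = 13.625, F_crit ≈ 3.354. Reject H₀.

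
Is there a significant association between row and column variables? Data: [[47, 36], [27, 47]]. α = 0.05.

χ² = 6.368. df = 1, critical = 3.841. Reject H₀. Variables are dependent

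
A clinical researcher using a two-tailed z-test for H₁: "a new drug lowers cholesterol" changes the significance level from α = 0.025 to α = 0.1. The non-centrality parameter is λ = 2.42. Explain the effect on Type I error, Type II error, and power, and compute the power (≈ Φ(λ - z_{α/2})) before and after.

Increasing α from 0.025 to 0.1:
• Type I error rate increases (α is the Type I rate by definition).
• Critical value moves from z_{α/2} = 2.241 to 1.645, so power = Φ(λ - z_{α/2}) goes from Φ(2.42 - 2.241) = 0.571 to Φ(2.42 - 1.645) = 0.781.
• Type II error rate β = 1 - power therefore decreases (0.429 → 0.219).
Appropriate when false negatives are costly — here, shelving an effective drug — patients miss out on a treatment that would have helped.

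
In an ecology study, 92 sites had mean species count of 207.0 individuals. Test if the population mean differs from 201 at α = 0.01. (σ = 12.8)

z = (x̄ - μ₀)/(σ/√n) = (207.0 - 201)/(12.8/√92) = 4.496. Critical value: ±2.576. Since |4.496| > 2.576, Reject H₀.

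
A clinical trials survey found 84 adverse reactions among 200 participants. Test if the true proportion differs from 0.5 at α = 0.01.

p̂ = 0.42, p₀ = 0.5. z = (p̂ - p₀)/√(p₀(1-p₀)/n) = -2.263. Critical: ±2.576. Fail to reject H₀.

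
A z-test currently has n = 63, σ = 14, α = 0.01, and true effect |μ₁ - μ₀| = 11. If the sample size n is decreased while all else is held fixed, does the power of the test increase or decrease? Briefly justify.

Power decreases: a smaller n inflates the standard error σ/√n, pulling the sampling distribution under H₁ back toward the critical value.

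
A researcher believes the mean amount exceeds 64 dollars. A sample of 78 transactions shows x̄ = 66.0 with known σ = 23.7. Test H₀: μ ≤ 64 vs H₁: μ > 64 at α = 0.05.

z = 0.745. Critical value: 1.645. Fail to reject H₀.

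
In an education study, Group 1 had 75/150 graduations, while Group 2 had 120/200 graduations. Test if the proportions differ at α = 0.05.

p̂₁ = 0.5, p̂₂ = 0.6, pooled p̂ = 0.557. z = -1.864. Critical: ±1.96. Fail to reject H₀.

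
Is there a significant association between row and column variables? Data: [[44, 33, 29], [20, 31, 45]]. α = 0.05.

χ² = 12.056. df = 2, critical = 5.991. Reject H₀. Variables are dependent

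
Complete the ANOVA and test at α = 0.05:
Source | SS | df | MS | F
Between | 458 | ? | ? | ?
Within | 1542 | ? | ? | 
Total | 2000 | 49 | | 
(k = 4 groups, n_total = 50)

df_between = 3, df_within = 46. MS_between = 152.67, MS_within = 33.52. F = 4.554, F_crit ≈ 2.807. Reject H₀.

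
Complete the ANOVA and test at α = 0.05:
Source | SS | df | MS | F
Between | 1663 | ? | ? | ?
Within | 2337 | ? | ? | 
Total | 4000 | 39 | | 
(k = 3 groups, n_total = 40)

df_between = 2, df_within = 37. MS_between = 831.5, MS_within = 63.16. F = 13.165, F_crit ≈ 3.252. Reject H₀.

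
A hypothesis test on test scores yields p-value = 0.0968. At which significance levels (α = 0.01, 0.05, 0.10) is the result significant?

p = 0.0968. Significant at: α = 0.1.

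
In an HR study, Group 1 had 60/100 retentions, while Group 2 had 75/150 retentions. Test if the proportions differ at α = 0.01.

p̂₁ = 0.6, p̂₂ = 0.5, pooled p̂ = 0.54. z = 1.554. Critical: ±2.576. Fail to reject H₀.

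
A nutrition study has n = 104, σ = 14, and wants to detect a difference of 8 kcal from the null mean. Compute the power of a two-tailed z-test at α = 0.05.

SE = σ/√n = 14/√104 = 1.373. Non-centrality λ = d/SE = 8/1.373 = 5.827. Power ≈ Φ(λ - z_{α/2}) = Φ(5.827 - 1.96) = Φ(3.867) = 1.0.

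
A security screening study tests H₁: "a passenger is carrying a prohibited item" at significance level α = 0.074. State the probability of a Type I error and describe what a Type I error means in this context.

P(Type I error) = α = 0.074. A Type I error is rejecting H₀ when H₀ is actually true (false positive) — here, concluding that a passenger is carrying a prohibited item when in fact this is not the case. Consequence: detaining an innocent passenger — delay and inconvenience.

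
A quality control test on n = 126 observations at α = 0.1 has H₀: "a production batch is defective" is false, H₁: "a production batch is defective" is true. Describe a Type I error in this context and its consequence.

Type I error: rejecting H₀ when it is true — concluding that a production batch is defective when in fact it is not. Consequence: scrapping a good batch — wasted material and cost for no reason.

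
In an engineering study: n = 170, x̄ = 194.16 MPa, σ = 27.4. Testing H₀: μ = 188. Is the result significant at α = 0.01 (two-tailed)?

z = (194.16 - 188)/(27.4/√170) = 2.931. Since |z| > 2.576, significant at α = 0.01.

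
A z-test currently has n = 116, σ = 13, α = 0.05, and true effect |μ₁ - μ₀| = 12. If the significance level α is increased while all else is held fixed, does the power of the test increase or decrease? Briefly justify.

Power increases: a larger α lowers the critical value, so more of the H₁ sampling distribution falls in the rejection region.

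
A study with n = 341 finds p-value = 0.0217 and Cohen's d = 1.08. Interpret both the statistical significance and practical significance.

Statistically significant (p = 0.0217 < 0.05). Cohen's d = 1.08 indicates a large effect size. Both statistical and practical significance should be considered.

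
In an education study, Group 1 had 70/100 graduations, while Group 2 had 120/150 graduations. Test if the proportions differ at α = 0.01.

p̂₁ = 0.7, p̂₂ = 0.8, pooled p̂ = 0.76. z = -1.814. Critical: ±2.576. Fail to reject H₀.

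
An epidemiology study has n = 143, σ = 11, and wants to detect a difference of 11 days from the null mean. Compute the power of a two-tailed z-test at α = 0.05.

SE = σ/√n = 11/√143 = 0.92. Non-centrality λ = d/SE = 11/0.92 = 11.958. Power ≈ Φ(λ - z_{α/2}) = Φ(11.958 - 1.96) = Φ(9.998) = 1.0.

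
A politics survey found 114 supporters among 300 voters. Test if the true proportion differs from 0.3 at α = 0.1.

p̂ = 0.38, p₀ = 0.3. z = (p̂ - p₀)/√(p₀(1-p₀)/n) = 3.024. Critical: ±1.645. Reject H₀.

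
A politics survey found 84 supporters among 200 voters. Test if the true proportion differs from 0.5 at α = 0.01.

p̂ = 0.42, p₀ = 0.5. z = (p̂ - p₀)/√(p₀(1-p₀)/n) = -2.263. Critical: ±2.576. Fail to reject H₀.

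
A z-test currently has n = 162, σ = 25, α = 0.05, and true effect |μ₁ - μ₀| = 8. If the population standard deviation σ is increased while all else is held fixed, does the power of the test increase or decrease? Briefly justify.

Power decreases: a larger σ inflates the standard error σ/√n, pulling the sampling distribution under H₁ back toward the critical value.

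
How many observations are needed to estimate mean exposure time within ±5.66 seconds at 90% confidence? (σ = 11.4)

n = (z*σ/E)² = (1.645×11.4/5.66)² = 11.0 → n = 11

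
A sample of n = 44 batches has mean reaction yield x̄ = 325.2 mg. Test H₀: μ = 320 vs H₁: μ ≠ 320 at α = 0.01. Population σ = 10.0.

z = (x̄ - μ₀)/(σ/√n) = (325.2 - 320)/(10.0/√44) = 3.449. Critical value: ±2.576. Since |3.449| > 2.576, Reject H₀.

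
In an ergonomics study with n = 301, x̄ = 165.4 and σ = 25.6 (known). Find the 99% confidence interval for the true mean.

CI = x̄ ± z*(σ/√n) = 165.4 ± 2.576(25.6/√301) = 165.4 ± 3.8 = (161.6, 169.2)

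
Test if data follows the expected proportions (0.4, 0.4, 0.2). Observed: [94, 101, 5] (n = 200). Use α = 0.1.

Expected: [80.0, 80.0, 40.0]. χ² = 38.587. df = 2, critical = 4.605. Reject H₀.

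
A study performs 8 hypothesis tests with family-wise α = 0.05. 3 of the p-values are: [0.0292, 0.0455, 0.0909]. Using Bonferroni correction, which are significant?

Bonferroni α = 0.05/8 = 0.00625. None of the given p-values are significant.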